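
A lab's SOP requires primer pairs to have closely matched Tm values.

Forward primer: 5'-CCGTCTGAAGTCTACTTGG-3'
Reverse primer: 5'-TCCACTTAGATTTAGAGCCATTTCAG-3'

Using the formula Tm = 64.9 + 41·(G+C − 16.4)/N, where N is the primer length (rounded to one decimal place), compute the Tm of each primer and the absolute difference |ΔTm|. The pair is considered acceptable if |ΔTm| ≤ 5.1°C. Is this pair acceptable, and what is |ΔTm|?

Forward: G+C = 10, N = 19 → Tm = 64.9 + 41·(10 − 16.4)/19 = 51.1°C.
Reverse: G+C = 10, N = 26 → Tm = 64.9 + 41·(10 − 16.4)/26 = 54.8°C.
|ΔTm| = |51.1 − 54.8| = 3.7°C, ≤ 5.1°C.

|ΔTm| = 3.7°C; the pair is acceptable.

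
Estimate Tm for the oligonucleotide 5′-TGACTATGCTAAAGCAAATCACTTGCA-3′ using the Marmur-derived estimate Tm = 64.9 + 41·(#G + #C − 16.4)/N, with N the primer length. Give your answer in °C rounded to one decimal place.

55.2°C

Base counts: A=10, T=7, G=4, C=6; G+C = 10, N = 27.
Tm = 64.9 + 41·(10 − 16.4)/27 = 64.9 + -262.40/27 = 55.2°C.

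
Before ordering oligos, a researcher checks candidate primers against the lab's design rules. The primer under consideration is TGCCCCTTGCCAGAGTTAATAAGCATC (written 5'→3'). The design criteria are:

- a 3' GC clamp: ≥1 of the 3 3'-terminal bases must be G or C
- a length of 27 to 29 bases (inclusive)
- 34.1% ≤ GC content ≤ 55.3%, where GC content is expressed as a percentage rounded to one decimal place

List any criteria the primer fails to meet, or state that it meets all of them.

Base counts: A=7, T=7, G=5, C=8 (length 27).
GC clamp: 3' end ATC has 1 G/C ✓
length: length 27 ✓
GC content: GC 13/27 = 48.1% ✓

Meets all criteria.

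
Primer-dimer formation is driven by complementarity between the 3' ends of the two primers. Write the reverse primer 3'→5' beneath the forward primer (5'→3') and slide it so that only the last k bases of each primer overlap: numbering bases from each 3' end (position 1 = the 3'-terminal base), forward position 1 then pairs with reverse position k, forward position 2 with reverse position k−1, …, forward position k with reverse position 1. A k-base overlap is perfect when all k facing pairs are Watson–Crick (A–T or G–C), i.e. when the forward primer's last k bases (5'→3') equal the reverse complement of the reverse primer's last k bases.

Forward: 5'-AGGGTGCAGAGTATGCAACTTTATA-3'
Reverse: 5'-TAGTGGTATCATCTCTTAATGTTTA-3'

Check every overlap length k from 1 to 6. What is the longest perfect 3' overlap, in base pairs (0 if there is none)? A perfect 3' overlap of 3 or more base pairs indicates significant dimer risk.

Last 6 bases (5'→3') — forward …TTTATA, reverse …TGTTTA.
Reverse complement of the reverse primer's last 6 bases: TAAACA; its first k bases are the reverse complement of the reverse primer's last k bases, so a perfect k-base overlap needs the forward primer's last k bases to equal them.
Comparing (forward last k vs required): k=1: A vs T ✗; k=2: TA vs TA ✓; k=3: ATA vs TAA ✗; k=4: TATA vs TAAA ✗; k=5: TTATA vs TAAAC ✗; k=6: TTTATA vs TAAACA ✗.
Only k = 2 is perfect, so the longest perfect 3' overlap is 2.

Longest perfect overlap: 2 complementary base pairs; below the dimer-risk threshold (threshold 3).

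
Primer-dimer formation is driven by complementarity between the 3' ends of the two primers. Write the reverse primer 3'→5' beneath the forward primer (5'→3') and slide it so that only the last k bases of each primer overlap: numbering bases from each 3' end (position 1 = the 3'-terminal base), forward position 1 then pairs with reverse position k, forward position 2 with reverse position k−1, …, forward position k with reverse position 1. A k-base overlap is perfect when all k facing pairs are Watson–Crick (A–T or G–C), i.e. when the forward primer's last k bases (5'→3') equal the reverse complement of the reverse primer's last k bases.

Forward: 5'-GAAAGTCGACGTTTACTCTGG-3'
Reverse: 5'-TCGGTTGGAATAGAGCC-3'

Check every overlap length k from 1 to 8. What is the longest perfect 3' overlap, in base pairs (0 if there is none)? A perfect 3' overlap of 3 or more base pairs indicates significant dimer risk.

Last 8 bases (5'→3') — forward …TACTCTGG, reverse …ATAGAGCC.
Reverse complement of the reverse primer's last 8 bases: GGCTCTAT; its first k bases are the reverse complement of the reverse primer's last k bases, so a perfect k-base overlap needs the forward primer's last k bases to equal them.
Comparing (forward last k vs required): k=1: G vs G ✓; k=2: GG vs GG ✓; k=3: TGG vs GGC ✗; k=4: CTGG vs GGCT ✗; k=5: TCTGG vs GGCTC ✗; k=6: CTCTGG vs GGCTCT ✗; k=7: ACTCTGG vs GGCTCTA ✗; k=8: TACTCTGG vs GGCTCTAT ✗.
Perfect overlaps at k = 1, 2; the largest is 2.

Longest perfect overlap: 2 complementary base pairs; below the dimer-risk threshold (threshold 3).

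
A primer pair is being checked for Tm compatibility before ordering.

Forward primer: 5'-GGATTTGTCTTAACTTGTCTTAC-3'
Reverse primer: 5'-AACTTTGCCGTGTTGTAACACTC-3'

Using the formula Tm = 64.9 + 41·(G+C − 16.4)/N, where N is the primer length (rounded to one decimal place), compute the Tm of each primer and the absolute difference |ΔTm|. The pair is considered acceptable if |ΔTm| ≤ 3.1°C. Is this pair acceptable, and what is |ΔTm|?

Forward: G+C = 8, N = 23 → Tm = 64.9 + 41·(8 − 16.4)/23 = 49.9°C.
Reverse: G+C = 10, N = 23 → Tm = 64.9 + 41·(10 − 16.4)/23 = 53.5°C.
|ΔTm| = |49.9 − 53.5| = 3.6°C, > 3.1°C.

|ΔTm| = 3.6°C; the pair is not acceptable.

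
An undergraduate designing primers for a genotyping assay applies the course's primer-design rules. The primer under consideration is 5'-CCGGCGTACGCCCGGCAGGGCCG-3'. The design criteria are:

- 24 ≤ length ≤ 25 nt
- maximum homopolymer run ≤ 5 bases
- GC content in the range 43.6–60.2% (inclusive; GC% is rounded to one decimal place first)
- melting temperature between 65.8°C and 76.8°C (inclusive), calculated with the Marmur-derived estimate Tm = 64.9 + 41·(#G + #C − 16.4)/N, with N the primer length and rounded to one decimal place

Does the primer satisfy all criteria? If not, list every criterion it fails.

Fails: length, GC content.

Base counts: A=2, T=1, G=10, C=10 (length 23).
length: length 23, outside 24–25 ✗
homopolymer run: longest run = 3 ✓
GC content: GC 20/23 = 87.0%, outside 43.6–60.2% ✗
Tm: Tm = 64.9 + 41·(20 − 16.4)/23 = 71.3°C ✓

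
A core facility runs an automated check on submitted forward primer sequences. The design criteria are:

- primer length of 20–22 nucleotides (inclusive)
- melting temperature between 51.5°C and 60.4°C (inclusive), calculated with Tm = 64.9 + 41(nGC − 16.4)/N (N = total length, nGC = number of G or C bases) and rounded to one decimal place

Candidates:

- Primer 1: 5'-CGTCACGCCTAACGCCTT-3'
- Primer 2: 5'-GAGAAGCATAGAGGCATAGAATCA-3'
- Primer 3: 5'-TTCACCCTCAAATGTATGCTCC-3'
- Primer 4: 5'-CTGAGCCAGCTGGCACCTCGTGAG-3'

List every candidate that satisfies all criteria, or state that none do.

Primer 1 (18 nt, A=3 T=4 G=3 C=8): length 18, outside 20–22 ✗; Tm = 64.9 + 41·(11 − 16.4)/18 = 52.6°C ✓ — fails.
Primer 2 (24 nt, A=11 T=3 G=7 C=3): length 24, outside 20–22 ✗; Tm = 64.9 + 41·(10 − 16.4)/24 = 54.0°C ✓ — fails.
Primer 3 (22 nt, A=5 T=7 G=2 C=8): length 22 ✓; Tm = 64.9 + 41·(10 − 16.4)/22 = 53.0°C ✓ — passes.
Primer 4 (24 nt, A=4 T=4 G=8 C=8): length 24, outside 20–22 ✗; Tm = 64.9 + 41·(16 − 16.4)/24 = 64.2°C, outside 51.5–60.4°C ✗ — fails.

Primer 3 only.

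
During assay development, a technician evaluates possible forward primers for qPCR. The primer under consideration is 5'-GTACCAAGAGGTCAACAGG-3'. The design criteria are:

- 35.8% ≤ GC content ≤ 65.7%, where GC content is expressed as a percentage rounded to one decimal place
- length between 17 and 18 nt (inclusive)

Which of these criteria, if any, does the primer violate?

Base counts: A=7, T=2, G=6, C=4 (length 19).
GC content: GC 10/19 = 52.6% ✓
length: length 19, outside 17–18 ✗

Fails: length.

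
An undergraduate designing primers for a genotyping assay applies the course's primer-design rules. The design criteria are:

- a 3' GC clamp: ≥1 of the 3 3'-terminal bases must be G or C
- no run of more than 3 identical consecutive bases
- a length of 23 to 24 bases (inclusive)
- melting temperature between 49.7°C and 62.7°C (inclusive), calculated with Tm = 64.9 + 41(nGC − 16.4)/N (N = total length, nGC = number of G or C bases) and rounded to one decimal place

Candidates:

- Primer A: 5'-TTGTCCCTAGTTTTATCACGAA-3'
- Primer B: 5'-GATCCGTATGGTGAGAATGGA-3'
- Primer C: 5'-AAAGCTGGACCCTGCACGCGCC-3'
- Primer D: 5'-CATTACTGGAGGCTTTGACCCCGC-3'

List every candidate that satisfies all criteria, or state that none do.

None of the candidates satisfy all criteria.

Primer A (22 nt, A=5 T=9 G=3 C=5): 3' end GAA has 1 G/C ✓; longest run = 4, exceeds 3 ✗; length 22, outside 23–24 ✗; Tm = 64.9 + 41·(8 − 16.4)/22 = 49.2°C, outside 49.7–62.7°C ✗ — fails.
Primer B (21 nt, A=6 T=5 G=8 C=2): 3' end GGA has 2 G/C ✓; longest run = 2 ✓; length 21, outside 23–24 ✗; Tm = 64.9 + 41·(10 − 16.4)/21 = 52.4°C ✓ — fails.
Primer C (22 nt, A=5 T=2 G=6 C=9): 3' end GCC has 3 G/C ✓; longest run = 3 ✓; length 22, outside 23–24 ✗; Tm = 64.9 + 41·(15 − 16.4)/22 = 62.3°C ✓ — fails.
Primer D (24 nt, A=4 T=6 G=6 C=8): 3' end CGC has 3 G/C ✓; longest run = 4, exceeds 3 ✗; length 24 ✓; Tm = 64.9 + 41·(14 − 16.4)/24 = 60.8°C ✓ — fails.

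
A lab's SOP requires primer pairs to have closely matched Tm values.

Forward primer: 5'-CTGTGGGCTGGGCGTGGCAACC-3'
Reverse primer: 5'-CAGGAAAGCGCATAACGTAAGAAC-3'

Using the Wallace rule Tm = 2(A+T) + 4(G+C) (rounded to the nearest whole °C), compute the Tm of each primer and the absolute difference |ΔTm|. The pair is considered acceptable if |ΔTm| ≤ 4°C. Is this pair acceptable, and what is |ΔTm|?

Forward: A=2 T=4 G=10 C=6 → Tm = 2·6 + 4·16 = 76°C.
Reverse: A=11 T=2 G=6 C=5 → Tm = 2·13 + 4·11 = 70°C.
|ΔTm| = |76 − 70| = 6°C, > 4°C.

|ΔTm| = 6°C; the pair is not acceptable.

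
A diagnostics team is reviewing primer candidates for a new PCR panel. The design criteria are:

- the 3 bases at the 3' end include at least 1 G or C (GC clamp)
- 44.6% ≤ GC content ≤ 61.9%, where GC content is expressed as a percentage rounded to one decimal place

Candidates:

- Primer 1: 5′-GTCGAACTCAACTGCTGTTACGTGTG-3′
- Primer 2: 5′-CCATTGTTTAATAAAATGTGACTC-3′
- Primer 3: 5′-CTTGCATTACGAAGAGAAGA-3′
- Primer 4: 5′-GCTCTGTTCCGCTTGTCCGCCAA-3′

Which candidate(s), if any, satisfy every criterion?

Primer 1 and Primer 4.

Primer 1 (26 nt, A=5 T=8 G=7 C=6): 3' end GTG has 2 G/C ✓; GC 13/26 = 50.0% ✓ — passes.
Primer 2 (24 nt, A=8 T=9 G=3 C=4): 3' end CTC has 2 G/C ✓; GC 7/24 = 29.2%, outside 44.6–61.9% ✗ — fails.
Primer 3 (20 nt, A=8 T=4 G=5 C=3): 3' end AGA has 1 G/C ✓; GC 8/20 = 40.0%, outside 44.6–61.9% ✗ — fails.
Primer 4 (23 nt, A=2 T=7 G=5 C=9): 3' end CAA has 1 G/C ✓; GC 14/23 = 60.9% ✓ — passes.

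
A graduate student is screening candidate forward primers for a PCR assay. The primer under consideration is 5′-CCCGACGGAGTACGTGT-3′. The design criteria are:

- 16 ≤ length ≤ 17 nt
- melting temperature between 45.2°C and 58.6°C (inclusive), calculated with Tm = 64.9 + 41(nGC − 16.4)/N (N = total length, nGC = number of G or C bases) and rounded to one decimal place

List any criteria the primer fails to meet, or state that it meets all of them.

Meets all criteria.

Base counts: A=3, T=3, G=6, C=5 (length 17).
length: length 17 ✓
Tm: Tm = 64.9 + 41·(11 − 16.4)/17 = 51.9°C ✓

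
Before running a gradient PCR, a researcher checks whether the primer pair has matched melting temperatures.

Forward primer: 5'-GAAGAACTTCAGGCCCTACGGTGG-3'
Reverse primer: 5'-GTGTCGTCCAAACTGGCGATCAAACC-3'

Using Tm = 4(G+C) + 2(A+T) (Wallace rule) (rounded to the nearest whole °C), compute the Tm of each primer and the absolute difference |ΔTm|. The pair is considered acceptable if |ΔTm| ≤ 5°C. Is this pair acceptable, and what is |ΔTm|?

Forward: A=6 T=4 G=8 C=6 → Tm = 2·10 + 4·14 = 76°C.
Reverse: A=7 T=5 G=6 C=8 → Tm = 2·12 + 4·14 = 80°C.
|ΔTm| = |76 − 80| = 4°C, ≤ 5°C.

|ΔTm| = 4°C; the pair is acceptable.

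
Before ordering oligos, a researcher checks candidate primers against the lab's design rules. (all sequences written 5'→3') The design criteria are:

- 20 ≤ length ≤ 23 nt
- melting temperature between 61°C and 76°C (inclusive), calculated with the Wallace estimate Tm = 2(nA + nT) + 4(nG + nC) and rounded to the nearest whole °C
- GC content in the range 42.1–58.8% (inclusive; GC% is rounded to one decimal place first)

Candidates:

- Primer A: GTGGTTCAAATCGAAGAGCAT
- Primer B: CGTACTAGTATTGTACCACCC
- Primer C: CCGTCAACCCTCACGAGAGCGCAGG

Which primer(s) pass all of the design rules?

Primer A (21 nt, A=7 T=5 G=6 C=3): length 21 ✓; Tm = 2·12 + 4·9 = 60°C, outside 61–76°C ✗; GC 9/21 = 42.9% ✓ — fails.
Primer B (21 nt, A=5 T=6 G=3 C=7): length 21 ✓; Tm = 2·11 + 4·10 = 62°C ✓; GC 10/21 = 47.6% ✓ — passes.
Primer C (25 nt, A=6 T=2 G=7 C=10): length 25, outside 20–23 ✗; Tm = 2·8 + 4·17 = 84°C, outside 61–76°C ✗; GC 17/25 = 68.0%, outside 42.1–58.8% ✗ — fails.

Primer B only.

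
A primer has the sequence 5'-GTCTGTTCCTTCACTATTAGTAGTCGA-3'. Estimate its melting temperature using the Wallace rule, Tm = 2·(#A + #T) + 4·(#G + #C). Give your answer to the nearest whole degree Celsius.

76°C

Base counts: A=5, T=11, G=5, C=6 (length 27).
Tm = 2·(5+11) + 4·(5+6) = 2·16 + 4·11 = 32 + 44 = 76°C.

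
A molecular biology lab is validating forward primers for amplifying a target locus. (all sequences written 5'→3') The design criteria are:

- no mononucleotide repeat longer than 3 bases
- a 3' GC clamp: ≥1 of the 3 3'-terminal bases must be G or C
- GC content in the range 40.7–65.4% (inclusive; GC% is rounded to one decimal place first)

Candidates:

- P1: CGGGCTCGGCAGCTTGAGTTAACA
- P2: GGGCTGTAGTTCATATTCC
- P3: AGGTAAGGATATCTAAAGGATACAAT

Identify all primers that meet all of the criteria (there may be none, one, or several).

P1 (24 nt, A=5 T=5 G=8 C=6): longest run = 3 ✓; 3' end ACA has 1 G/C ✓; GC 14/24 = 58.3% ✓ — passes.
P2 (19 nt, A=3 T=7 G=5 C=4): longest run = 3 ✓; 3' end TCC has 2 G/C ✓; GC 9/19 = 47.4% ✓ — passes.
P3 (26 nt, A=12 T=6 G=6 C=2): longest run = 3 ✓; 3' end AAT has 0 G/C, need ≥1 ✗; GC 8/26 = 30.8%, outside 40.7–65.4% ✗ — fails.

P1 and P2.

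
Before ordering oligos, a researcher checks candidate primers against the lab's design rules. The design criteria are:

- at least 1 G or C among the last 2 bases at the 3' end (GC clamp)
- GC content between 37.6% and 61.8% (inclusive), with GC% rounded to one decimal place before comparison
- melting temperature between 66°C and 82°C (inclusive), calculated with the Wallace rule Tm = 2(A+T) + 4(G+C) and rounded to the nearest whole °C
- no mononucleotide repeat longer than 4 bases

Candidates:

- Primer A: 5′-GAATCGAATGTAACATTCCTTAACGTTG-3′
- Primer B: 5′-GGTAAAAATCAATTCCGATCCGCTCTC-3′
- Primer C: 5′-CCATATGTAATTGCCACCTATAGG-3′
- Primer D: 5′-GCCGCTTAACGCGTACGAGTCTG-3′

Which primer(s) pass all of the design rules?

Primer A (28 nt, A=9 T=9 G=5 C=5): 3' end TG has 1 G/C ✓; GC 10/28 = 35.7%, outside 37.6–61.8% ✗; Tm = 2·18 + 4·10 = 76°C ✓; longest run = 2 ✓ — fails.
Primer B (27 nt, A=8 T=7 G=4 C=8): 3' end TC has 1 G/C ✓; GC 12/27 = 44.4% ✓; Tm = 2·15 + 4·12 = 78°C ✓; longest run = 5, exceeds 4 ✗ — fails.
Primer C (24 nt, A=7 T=7 G=4 C=6): 3' end GG has 2 G/C ✓; GC 10/24 = 41.7% ✓; Tm = 2·14 + 4·10 = 68°C ✓; longest run = 2 ✓ — passes.
Primer D (23 nt, A=4 T=5 G=7 C=7): 3' end TG has 1 G/C ✓; GC 14/23 = 60.9% ✓; Tm = 2·9 + 4·14 = 74°C ✓; longest run = 2 ✓ — passes.

Primer C and Primer D.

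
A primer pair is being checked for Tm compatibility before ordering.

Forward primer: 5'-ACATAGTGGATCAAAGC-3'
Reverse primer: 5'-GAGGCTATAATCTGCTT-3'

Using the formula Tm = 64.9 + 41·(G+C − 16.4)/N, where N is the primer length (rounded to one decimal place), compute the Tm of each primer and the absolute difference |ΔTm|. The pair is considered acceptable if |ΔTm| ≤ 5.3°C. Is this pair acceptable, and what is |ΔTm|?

|ΔTm| = 0.0°C; the pair is acceptable.

Forward: G+C = 7, N = 17 → Tm = 64.9 + 41·(7 − 16.4)/17 = 42.2°C.
Reverse: G+C = 7, N = 17 → Tm = 64.9 + 41·(7 − 16.4)/17 = 42.2°C.
|ΔTm| = |42.2 − 42.2| = 0.0°C, ≤ 5.3°C.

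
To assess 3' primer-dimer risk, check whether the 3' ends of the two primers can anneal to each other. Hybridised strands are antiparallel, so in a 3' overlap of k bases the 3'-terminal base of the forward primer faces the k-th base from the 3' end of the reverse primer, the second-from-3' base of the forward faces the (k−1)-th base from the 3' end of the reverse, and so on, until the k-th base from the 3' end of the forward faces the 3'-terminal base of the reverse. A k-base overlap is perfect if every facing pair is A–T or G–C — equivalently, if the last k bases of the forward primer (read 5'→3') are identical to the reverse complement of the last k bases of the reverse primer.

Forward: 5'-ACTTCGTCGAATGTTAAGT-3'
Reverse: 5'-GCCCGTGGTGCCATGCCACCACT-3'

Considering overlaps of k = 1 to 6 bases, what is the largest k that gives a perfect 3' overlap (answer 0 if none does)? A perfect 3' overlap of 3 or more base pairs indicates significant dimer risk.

Longest perfect overlap: 3 complementary base pairs; significant dimer risk (threshold 3).

Last 6 bases (5'→3') — forward …TTAAGT, reverse …ACCACT.
Reverse complement of the reverse primer's last 6 bases: AGTGGT; its first k bases are the reverse complement of the reverse primer's last k bases, so a perfect k-base overlap needs the forward primer's last k bases to equal them.
Comparing (forward last k vs required): k=1: T vs A ✗; k=2: GT vs AG ✗; k=3: AGT vs AGT ✓; k=4: AAGT vs AGTG ✗; k=5: TAAGT vs AGTGG ✗; k=6: TTAAGT vs AGTGGT ✗.
Only k = 3 is perfect, so the longest perfect 3' overlap is 3.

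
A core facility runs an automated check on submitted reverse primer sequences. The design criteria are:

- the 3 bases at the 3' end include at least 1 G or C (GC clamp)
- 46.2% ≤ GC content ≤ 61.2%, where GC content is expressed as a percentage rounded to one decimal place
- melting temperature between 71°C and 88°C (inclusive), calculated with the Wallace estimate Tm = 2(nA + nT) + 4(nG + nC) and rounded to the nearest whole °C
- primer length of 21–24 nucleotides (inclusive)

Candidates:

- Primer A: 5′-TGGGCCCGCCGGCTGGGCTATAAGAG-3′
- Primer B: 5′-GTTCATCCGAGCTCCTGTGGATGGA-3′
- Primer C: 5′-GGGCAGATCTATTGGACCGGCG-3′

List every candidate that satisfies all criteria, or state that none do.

None of the candidates satisfy all criteria.

Primer A (26 nt, A=4 T=4 G=11 C=7): 3' end GAG has 2 G/C ✓; GC 18/26 = 69.2%, outside 46.2–61.2% ✗; Tm = 2·8 + 4·18 = 88°C ✓; length 26, outside 21–24 ✗ — fails.
Primer B (25 nt, A=4 T=7 G=8 C=6): 3' end GGA has 2 G/C ✓; GC 14/25 = 56.0% ✓; Tm = 2·11 + 4·14 = 78°C ✓; length 25, outside 21–24 ✗ — fails.
Primer C (22 nt, A=4 T=4 G=9 C=5): 3' end GCG has 3 G/C ✓; GC 14/22 = 63.6%, outside 46.2–61.2% ✗; Tm = 2·8 + 4·14 = 72°C ✓; length 22 ✓ — fails.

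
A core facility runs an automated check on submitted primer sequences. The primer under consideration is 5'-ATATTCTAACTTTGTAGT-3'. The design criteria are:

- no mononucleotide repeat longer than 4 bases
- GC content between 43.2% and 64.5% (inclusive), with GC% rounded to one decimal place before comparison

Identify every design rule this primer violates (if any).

Base counts: A=5, T=9, G=2, C=2 (length 18).
homopolymer run: longest run = 3 ✓
GC content: GC 4/18 = 22.2%, outside 43.2–64.5% ✗

Fails: GC content.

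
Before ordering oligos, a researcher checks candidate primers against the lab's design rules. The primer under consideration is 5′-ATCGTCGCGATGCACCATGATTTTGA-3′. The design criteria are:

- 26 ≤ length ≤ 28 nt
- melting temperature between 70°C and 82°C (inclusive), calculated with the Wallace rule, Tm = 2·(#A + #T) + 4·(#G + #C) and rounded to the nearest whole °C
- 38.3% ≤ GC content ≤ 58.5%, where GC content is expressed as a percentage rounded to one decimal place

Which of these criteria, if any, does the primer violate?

Base counts: A=6, T=8, G=6, C=6 (length 26).
length: length 26 ✓
Tm: Tm = 2·14 + 4·12 = 76°C ✓
GC content: GC 12/26 = 46.2% ✓

Meets all criteria.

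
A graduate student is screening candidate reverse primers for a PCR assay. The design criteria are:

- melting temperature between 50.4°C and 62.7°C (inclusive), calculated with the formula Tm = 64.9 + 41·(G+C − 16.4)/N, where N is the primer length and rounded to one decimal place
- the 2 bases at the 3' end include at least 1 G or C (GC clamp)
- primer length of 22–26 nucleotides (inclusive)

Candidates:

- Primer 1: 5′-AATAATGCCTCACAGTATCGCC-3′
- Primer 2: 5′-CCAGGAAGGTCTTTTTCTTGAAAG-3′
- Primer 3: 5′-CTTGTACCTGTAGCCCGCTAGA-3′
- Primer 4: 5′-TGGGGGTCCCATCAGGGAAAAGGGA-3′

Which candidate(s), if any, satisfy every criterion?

Primer 1, Primer 2, Primer 3 and Primer 4.

Primer 1 (22 nt, A=7 T=5 G=3 C=7): Tm = 64.9 + 41·(10 − 16.4)/22 = 53.0°C ✓; 3' end CC has 2 G/C ✓; length 22 ✓ — passes.
Primer 2 (24 nt, A=6 T=8 G=6 C=4): Tm = 64.9 + 41·(10 − 16.4)/24 = 54.0°C ✓; 3' end AG has 1 G/C ✓; length 24 ✓ — passes.
Primer 3 (22 nt, A=4 T=6 G=5 C=7): Tm = 64.9 + 41·(12 − 16.4)/22 = 56.7°C ✓; 3' end GA has 1 G/C ✓; length 22 ✓ — passes.
Primer 4 (25 nt, A=7 T=3 G=11 C=4): Tm = 64.9 + 41·(15 − 16.4)/25 = 62.6°C ✓; 3' end GA has 1 G/C ✓; length 25 ✓ — passes.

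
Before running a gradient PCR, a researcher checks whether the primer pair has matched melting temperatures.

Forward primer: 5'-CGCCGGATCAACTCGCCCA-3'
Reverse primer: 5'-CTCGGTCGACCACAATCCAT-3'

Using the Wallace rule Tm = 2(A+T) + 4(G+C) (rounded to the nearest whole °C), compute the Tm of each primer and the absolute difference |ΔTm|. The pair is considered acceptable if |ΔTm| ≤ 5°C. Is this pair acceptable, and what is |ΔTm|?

Forward: A=4 T=2 G=4 C=9 → Tm = 2·6 + 4·13 = 64°C.
Reverse: A=5 T=4 G=3 C=8 → Tm = 2·9 + 4·11 = 62°C.
|ΔTm| = |64 − 62| = 2°C, ≤ 5°C.

|ΔTm| = 2°C; the pair is acceptable.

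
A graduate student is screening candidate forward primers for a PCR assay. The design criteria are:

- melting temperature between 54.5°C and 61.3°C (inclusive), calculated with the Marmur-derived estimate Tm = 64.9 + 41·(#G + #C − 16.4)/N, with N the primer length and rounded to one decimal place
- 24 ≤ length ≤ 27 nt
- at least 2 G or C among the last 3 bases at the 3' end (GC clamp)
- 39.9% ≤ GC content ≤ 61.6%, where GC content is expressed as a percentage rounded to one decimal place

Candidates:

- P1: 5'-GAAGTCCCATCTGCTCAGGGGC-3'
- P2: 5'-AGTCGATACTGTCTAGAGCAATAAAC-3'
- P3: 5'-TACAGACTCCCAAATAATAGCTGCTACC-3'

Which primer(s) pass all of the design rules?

None of the candidates satisfy all criteria.

P1 (22 nt, A=4 T=4 G=7 C=7): Tm = 64.9 + 41·(14 − 16.4)/22 = 60.4°C ✓; length 22, outside 24–27 ✗; 3' end GGC has 3 G/C ✓; GC 14/22 = 63.6%, outside 39.9–61.6% ✗ — fails.
P2 (26 nt, A=10 T=6 G=5 C=5): Tm = 64.9 + 41·(10 − 16.4)/26 = 54.8°C ✓; length 26 ✓; 3' end AAC has 1 G/C, need ≥2 ✗; GC 10/26 = 38.5%, outside 39.9–61.6% ✗ — fails.
P3 (28 nt, A=10 T=6 G=3 C=9): Tm = 64.9 + 41·(12 − 16.4)/28 = 58.5°C ✓; length 28, outside 24–27 ✗; 3' end ACC has 2 G/C ✓; GC 12/28 = 42.9% ✓ — fails.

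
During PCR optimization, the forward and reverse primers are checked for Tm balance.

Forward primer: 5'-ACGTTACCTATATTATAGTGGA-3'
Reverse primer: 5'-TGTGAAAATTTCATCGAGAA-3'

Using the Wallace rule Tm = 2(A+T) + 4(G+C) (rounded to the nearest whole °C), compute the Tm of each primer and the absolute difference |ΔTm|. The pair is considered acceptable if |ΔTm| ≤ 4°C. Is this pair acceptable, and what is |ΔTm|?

Forward: A=7 T=8 G=4 C=3 → Tm = 2·15 + 4·7 = 58°C.
Reverse: A=8 T=6 G=4 C=2 → Tm = 2·14 + 4·6 = 52°C.
|ΔTm| = |58 − 52| = 6°C, > 4°C.

|ΔTm| = 6°C; the pair is not acceptable.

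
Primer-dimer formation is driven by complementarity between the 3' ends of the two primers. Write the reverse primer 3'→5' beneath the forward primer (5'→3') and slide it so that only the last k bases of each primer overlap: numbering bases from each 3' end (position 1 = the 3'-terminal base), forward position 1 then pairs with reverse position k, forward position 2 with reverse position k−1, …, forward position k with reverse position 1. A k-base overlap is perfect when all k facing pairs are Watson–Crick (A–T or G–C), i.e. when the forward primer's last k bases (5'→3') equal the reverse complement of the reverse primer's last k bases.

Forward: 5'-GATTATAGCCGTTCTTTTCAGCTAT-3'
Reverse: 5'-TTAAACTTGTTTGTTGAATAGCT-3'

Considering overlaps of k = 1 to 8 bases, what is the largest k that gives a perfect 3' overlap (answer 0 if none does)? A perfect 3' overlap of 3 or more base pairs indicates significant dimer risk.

Longest perfect overlap: 6 complementary base pairs; significant dimer risk (threshold 3).

Last 8 bases (5'→3') — forward …TCAGCTAT, reverse …GAATAGCT.
Reverse complement of the reverse primer's last 8 bases: AGCTATTC; its first k bases are the reverse complement of the reverse primer's last k bases, so a perfect k-base overlap needs the forward primer's last k bases to equal them.
Comparing (forward last k vs required): k=1: T vs A ✗; k=2: AT vs AG ✗; k=3: TAT vs AGC ✗; k=4: CTAT vs AGCT ✗; k=5: GCTAT vs AGCTA ✗; k=6: AGCTAT vs AGCTAT ✓; k=7: CAGCTAT vs AGCTATT ✗; k=8: TCAGCTAT vs AGCTATTC ✗.
Only k = 6 is perfect, so the longest perfect 3' overlap is 6.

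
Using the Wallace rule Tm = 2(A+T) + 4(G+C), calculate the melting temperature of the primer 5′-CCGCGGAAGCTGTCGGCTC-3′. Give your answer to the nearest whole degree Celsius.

66°C

Base counts: A=2, T=3, G=7, C=7 (length 19).
Tm = 2·(2+3) + 4·(7+7) = 2·5 + 4·14 = 10 + 56 = 66°C.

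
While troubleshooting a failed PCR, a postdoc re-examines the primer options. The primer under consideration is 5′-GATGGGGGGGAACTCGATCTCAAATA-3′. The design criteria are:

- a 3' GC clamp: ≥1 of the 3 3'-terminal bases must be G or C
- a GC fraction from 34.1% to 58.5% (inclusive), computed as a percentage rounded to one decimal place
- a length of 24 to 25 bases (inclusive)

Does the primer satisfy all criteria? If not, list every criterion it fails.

Fails: GC clamp, length.

Base counts: A=8, T=5, G=9, C=4 (length 26).
GC clamp: 3' end ATA has 0 G/C, need ≥1 ✗
GC content: GC 13/26 = 50.0% ✓
length: length 26, outside 24–25 ✗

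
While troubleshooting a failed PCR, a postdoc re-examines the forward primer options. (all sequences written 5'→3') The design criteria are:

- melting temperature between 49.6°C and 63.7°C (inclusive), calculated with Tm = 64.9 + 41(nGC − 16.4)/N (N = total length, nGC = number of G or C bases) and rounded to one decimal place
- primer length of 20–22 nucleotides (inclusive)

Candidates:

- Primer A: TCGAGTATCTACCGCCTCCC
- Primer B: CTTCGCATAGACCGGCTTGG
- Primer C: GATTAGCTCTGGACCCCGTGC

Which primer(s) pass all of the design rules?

Primer A (20 nt, A=3 T=5 G=3 C=9): Tm = 64.9 + 41·(12 − 16.4)/20 = 55.9°C ✓; length 20 ✓ — passes.
Primer B (20 nt, A=3 T=5 G=6 C=6): Tm = 64.9 + 41·(12 − 16.4)/20 = 55.9°C ✓; length 20 ✓ — passes.
Primer C (21 nt, A=3 T=5 G=6 C=7): Tm = 64.9 + 41·(13 − 16.4)/21 = 58.3°C ✓; length 21 ✓ — passes.

Primer A, Primer B and Primer C.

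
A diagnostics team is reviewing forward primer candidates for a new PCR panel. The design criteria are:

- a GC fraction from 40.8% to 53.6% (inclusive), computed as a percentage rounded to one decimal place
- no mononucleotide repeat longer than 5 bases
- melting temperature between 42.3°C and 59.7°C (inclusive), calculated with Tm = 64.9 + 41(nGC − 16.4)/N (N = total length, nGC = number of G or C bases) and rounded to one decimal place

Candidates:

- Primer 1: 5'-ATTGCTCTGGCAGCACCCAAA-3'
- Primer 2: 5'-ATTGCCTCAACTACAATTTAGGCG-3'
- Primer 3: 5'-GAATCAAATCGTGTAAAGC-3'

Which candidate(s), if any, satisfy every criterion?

Primer 1 (21 nt, A=6 T=4 G=4 C=7): GC 11/21 = 52.4% ✓; longest run = 3 ✓; Tm = 64.9 + 41·(11 − 16.4)/21 = 54.4°C ✓ — passes.
Primer 2 (24 nt, A=7 T=7 G=4 C=6): GC 10/24 = 41.7% ✓; longest run = 3 ✓; Tm = 64.9 + 41·(10 − 16.4)/24 = 54.0°C ✓ — passes.
Primer 3 (19 nt, A=8 T=4 G=4 C=3): GC 7/19 = 36.8%, outside 40.8–53.6% ✗; longest run = 3 ✓; Tm = 64.9 + 41·(7 − 16.4)/19 = 44.6°C ✓ — fails.

Primer 1 and Primer 2.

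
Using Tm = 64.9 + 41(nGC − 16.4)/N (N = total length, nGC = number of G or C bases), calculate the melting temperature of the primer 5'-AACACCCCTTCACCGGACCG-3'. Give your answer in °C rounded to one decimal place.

Base counts: A=5, T=2, G=3, C=10; G+C = 13, N = 20.
Tm = 64.9 + 41·(13 − 16.4)/20 = 64.9 + -139.40/20 = 57.9°C.

57.9°C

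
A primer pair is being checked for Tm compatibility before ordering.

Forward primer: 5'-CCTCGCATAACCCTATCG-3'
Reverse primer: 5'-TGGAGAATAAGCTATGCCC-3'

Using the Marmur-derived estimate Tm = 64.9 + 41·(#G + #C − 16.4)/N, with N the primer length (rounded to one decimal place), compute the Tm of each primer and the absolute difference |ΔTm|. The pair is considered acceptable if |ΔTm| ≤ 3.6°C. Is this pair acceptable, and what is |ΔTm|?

Forward: G+C = 10, N = 18 → Tm = 64.9 + 41·(10 − 16.4)/18 = 50.3°C.
Reverse: G+C = 9, N = 19 → Tm = 64.9 + 41·(9 − 16.4)/19 = 48.9°C.
|ΔTm| = |50.3 − 48.9| = 1.4°C, ≤ 3.6°C.

|ΔTm| = 1.4°C; the pair is acceptable.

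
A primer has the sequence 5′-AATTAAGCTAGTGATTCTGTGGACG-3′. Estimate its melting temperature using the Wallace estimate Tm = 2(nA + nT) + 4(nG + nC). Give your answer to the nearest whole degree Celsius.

Base counts: A=7, T=8, G=7, C=3 (length 25).
Tm = 2·(7+8) + 4·(7+3) = 2·15 + 4·10 = 30 + 40 = 70°C.

70°C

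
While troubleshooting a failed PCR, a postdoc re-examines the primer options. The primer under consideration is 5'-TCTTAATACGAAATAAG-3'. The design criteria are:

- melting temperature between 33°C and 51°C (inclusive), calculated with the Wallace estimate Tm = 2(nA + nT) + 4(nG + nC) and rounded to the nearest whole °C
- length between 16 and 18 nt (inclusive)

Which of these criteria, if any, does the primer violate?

Meets all criteria.

Base counts: A=8, T=5, G=2, C=2 (length 17).
Tm: Tm = 2·13 + 4·4 = 42°C ✓
length: length 17 ✓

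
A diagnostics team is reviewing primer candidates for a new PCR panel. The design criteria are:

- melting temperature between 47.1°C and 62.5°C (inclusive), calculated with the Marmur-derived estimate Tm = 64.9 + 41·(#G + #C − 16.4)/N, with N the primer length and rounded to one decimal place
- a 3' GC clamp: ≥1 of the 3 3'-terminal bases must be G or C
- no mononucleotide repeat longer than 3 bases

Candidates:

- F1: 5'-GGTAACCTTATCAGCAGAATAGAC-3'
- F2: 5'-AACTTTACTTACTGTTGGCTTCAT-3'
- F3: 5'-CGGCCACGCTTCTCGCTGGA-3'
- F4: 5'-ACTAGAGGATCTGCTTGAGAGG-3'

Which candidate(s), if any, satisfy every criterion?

F1, F2, F3 and F4.

F1 (24 nt, A=9 T=5 G=5 C=5): Tm = 64.9 + 41·(10 − 16.4)/24 = 54.0°C ✓; 3' end GAC has 2 G/C ✓; longest run = 2 ✓ — passes.
F2 (24 nt, A=5 T=11 G=3 C=5): Tm = 64.9 + 41·(8 − 16.4)/24 = 50.6°C ✓; 3' end CAT has 1 G/C ✓; longest run = 3 ✓ — passes.
F3 (20 nt, A=2 T=4 G=6 C=8): Tm = 64.9 + 41·(14 − 16.4)/20 = 60.0°C ✓; 3' end GGA has 2 G/C ✓; longest run = 2 ✓ — passes.
F4 (22 nt, A=6 T=5 G=8 C=3): Tm = 64.9 + 41·(11 − 16.4)/22 = 54.8°C ✓; 3' end AGG has 2 G/C ✓; longest run = 2 ✓ — passes.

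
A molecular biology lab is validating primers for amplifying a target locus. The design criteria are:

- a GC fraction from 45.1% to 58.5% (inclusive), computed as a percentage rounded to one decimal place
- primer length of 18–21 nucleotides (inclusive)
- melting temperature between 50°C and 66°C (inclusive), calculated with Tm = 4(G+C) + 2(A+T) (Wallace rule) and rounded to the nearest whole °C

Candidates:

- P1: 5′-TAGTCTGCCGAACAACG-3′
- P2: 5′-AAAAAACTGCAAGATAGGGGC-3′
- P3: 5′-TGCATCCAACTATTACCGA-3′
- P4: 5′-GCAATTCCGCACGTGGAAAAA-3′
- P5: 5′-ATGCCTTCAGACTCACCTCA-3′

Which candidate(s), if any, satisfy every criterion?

P1 (17 nt, A=5 T=3 G=4 C=5): GC 9/17 = 52.9% ✓; length 17, outside 18–21 ✗; Tm = 2·8 + 4·9 = 52°C ✓ — fails.
P2 (21 nt, A=10 T=2 G=6 C=3): GC 9/21 = 42.9%, outside 45.1–58.5% ✗; length 21 ✓; Tm = 2·12 + 4·9 = 60°C ✓ — fails.
P3 (19 nt, A=6 T=5 G=2 C=6): GC 8/19 = 42.1%, outside 45.1–58.5% ✗; length 19 ✓; Tm = 2·11 + 4·8 = 54°C ✓ — fails.
P4 (21 nt, A=8 T=3 G=5 C=5): GC 10/21 = 47.6% ✓; length 21 ✓; Tm = 2·11 + 4·10 = 62°C ✓ — passes.
P5 (20 nt, A=5 T=5 G=2 C=8): GC 10/20 = 50.0% ✓; length 20 ✓; Tm = 2·10 + 4·10 = 60°C ✓ — passes.

P4 and P5.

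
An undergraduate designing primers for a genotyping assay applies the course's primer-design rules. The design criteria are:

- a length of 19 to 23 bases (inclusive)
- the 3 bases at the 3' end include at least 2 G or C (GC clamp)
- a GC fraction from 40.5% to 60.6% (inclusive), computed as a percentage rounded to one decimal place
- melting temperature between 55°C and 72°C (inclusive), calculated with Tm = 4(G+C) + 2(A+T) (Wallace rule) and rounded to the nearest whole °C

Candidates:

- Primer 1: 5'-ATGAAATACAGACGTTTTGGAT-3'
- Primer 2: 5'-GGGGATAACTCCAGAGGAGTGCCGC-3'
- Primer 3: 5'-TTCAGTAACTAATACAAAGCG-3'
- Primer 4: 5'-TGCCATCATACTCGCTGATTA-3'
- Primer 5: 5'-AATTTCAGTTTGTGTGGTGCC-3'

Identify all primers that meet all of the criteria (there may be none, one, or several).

Primer 5 only.

Primer 1 (22 nt, A=8 T=7 G=5 C=2): length 22 ✓; 3' end GAT has 1 G/C, need ≥2 ✗; GC 7/22 = 31.8%, outside 40.5–60.6% ✗; Tm = 2·15 + 4·7 = 58°C ✓ — fails.
Primer 2 (25 nt, A=6 T=3 G=10 C=6): length 25, outside 19–23 ✗; 3' end CGC has 3 G/C ✓; GC 16/25 = 64.0%, outside 40.5–60.6% ✗; Tm = 2·9 + 4·16 = 82°C, outside 55–72°C ✗ — fails.
Primer 3 (21 nt, A=9 T=5 G=3 C=4): length 21 ✓; 3' end GCG has 3 G/C ✓; GC 7/21 = 33.3%, outside 40.5–60.6% ✗; Tm = 2·14 + 4·7 = 56°C ✓ — fails.
Primer 4 (21 nt, A=5 T=7 G=3 C=6): length 21 ✓; 3' end TTA has 0 G/C, need ≥2 ✗; GC 9/21 = 42.9% ✓; Tm = 2·12 + 4·9 = 60°C ✓ — fails.
Primer 5 (21 nt, A=3 T=9 G=6 C=3): length 21 ✓; 3' end GCC has 3 G/C ✓; GC 9/21 = 42.9% ✓; Tm = 2·12 + 4·9 = 60°C ✓ — passes.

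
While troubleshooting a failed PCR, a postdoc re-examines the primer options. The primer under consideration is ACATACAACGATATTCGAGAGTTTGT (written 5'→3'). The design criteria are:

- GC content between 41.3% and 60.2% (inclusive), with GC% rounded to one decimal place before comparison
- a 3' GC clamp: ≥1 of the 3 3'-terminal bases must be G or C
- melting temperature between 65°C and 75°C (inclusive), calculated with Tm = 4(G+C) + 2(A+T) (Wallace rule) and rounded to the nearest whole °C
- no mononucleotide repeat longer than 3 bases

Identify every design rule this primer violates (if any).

Base counts: A=9, T=8, G=5, C=4 (length 26).
GC content: GC 9/26 = 34.6%, outside 41.3–60.2% ✗
GC clamp: 3' end TGT has 1 G/C ✓
Tm: Tm = 2·17 + 4·9 = 70°C ✓
homopolymer run: longest run = 3 ✓

Fails: GC content.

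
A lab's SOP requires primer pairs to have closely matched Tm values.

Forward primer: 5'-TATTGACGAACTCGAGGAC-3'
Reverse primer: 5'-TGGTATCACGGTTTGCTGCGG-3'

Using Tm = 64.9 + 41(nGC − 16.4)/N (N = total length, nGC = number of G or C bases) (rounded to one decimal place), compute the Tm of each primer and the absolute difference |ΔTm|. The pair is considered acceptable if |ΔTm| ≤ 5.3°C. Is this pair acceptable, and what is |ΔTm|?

|ΔTm| = 7.4°C; the pair is not acceptable.

Forward: G+C = 9, N = 19 → Tm = 64.9 + 41·(9 − 16.4)/19 = 48.9°C.
Reverse: G+C = 12, N = 21 → Tm = 64.9 + 41·(12 − 16.4)/21 = 56.3°C.
|ΔTm| = |48.9 − 56.3| = 7.4°C, > 5.3°C.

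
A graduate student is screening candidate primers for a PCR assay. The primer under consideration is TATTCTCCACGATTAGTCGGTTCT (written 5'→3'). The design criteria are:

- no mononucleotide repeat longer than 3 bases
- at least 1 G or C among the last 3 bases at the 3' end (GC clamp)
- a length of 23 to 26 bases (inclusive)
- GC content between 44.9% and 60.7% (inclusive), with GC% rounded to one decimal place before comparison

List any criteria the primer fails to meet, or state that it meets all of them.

Base counts: A=4, T=10, G=4, C=6 (length 24).
homopolymer run: longest run = 2 ✓
GC clamp: 3' end TCT has 1 G/C ✓
length: length 24 ✓
GC content: GC 10/24 = 41.7%, outside 44.9–60.7% ✗

Fails: GC content.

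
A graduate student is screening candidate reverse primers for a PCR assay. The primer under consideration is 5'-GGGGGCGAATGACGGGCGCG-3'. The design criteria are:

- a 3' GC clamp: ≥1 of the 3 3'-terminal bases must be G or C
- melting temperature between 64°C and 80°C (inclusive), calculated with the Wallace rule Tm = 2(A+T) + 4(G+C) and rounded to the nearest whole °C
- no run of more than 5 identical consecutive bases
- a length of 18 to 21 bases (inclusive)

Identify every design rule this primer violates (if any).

Meets all criteria.

Base counts: A=3, T=1, G=12, C=4 (length 20).
GC clamp: 3' end GCG has 3 G/C ✓
Tm: Tm = 2·4 + 4·16 = 72°C ✓
homopolymer run: longest run = 5 ✓
length: length 20 ✓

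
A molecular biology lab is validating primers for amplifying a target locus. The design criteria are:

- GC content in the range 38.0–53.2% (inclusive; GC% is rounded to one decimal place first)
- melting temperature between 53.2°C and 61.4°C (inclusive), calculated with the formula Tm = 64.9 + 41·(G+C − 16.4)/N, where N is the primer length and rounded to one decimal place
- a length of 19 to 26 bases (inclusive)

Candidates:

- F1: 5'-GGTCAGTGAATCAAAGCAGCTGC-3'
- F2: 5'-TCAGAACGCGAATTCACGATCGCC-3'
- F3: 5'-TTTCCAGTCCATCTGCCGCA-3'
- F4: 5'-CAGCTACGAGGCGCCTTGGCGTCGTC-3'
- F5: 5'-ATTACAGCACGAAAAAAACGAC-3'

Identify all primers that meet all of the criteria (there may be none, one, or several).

F1 (23 nt, A=7 T=4 G=7 C=5): GC 12/23 = 52.2% ✓; Tm = 64.9 + 41·(12 − 16.4)/23 = 57.1°C ✓; length 23 ✓ — passes.
F2 (24 nt, A=7 T=4 G=5 C=8): GC 13/24 = 54.2%, outside 38.0–53.2% ✗; Tm = 64.9 + 41·(13 − 16.4)/24 = 59.1°C ✓; length 24 ✓ — fails.
F3 (20 nt, A=3 T=6 G=3 C=8): GC 11/20 = 55.0%, outside 38.0–53.2% ✗; Tm = 64.9 + 41·(11 − 16.4)/20 = 53.8°C ✓; length 20 ✓ — fails.
F4 (26 nt, A=3 T=5 G=9 C=9): GC 18/26 = 69.2%, outside 38.0–53.2% ✗; Tm = 64.9 + 41·(18 − 16.4)/26 = 67.4°C, outside 53.2–61.4°C ✗; length 26 ✓ — fails.
F5 (22 nt, A=12 T=2 G=3 C=5): GC 8/22 = 36.4%, outside 38.0–53.2% ✗; Tm = 64.9 + 41·(8 − 16.4)/22 = 49.2°C, outside 53.2–61.4°C ✗; length 22 ✓ — fails.

F1 only.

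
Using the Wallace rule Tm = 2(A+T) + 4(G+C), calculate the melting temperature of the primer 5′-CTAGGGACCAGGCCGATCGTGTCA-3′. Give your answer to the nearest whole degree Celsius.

Base counts: A=5, T=4, G=8, C=7 (length 24).
Tm = 2·(5+4) + 4·(8+7) = 2·9 + 4·15 = 18 + 60 = 78°C.

78°C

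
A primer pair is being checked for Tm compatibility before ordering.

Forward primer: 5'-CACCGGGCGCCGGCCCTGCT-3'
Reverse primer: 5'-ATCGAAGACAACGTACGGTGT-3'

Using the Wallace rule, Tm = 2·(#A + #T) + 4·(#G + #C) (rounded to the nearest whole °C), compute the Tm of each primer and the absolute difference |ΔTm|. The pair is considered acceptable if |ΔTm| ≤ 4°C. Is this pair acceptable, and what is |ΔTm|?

|ΔTm| = 12°C; the pair is not acceptable.

Forward: A=1 T=2 G=7 C=10 → Tm = 2·3 + 4·17 = 74°C.
Reverse: A=7 T=4 G=6 C=4 → Tm = 2·11 + 4·10 = 62°C.
|ΔTm| = |74 − 62| = 12°C, > 4°C.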